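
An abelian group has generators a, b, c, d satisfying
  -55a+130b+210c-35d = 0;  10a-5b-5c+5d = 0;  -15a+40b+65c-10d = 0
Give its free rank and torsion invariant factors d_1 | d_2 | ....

rank_ℚ(R)=3; free=4−3=1
SNF(R) diag = [5, 5, 5] → torsion [5, 5, 5]

Answer: M ≅ ℤ^1 ⊕ ℤ/5 ⊕ ℤ/5 ⊕ ℤ/5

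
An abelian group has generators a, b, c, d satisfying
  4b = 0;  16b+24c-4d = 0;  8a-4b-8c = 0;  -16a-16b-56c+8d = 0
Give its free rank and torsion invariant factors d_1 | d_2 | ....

rank_ℚ(R)=4; free=4−4=0
SNF(R) diag = [4, 4, 8, 24] → torsion [4, 4, 8, 24]

Answer: M ≅ ℤ/4 ⊕ ℤ/4 ⊕ ℤ/8 ⊕ ℤ/24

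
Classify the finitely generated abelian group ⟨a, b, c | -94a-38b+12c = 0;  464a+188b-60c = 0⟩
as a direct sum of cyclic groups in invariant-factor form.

Answer: M ≅ ℤ^1 ⊕ ℤ/2 ⊕ ℤ/4

Derivation:
rank_ℚ(R)=2; free=3−2=1
SNF(R) diag = [2, 4] → torsion [2, 4]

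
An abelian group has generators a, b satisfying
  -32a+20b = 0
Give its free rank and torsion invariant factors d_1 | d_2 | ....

rank_ℚ(R)=1; free=2−1=1
SNF(R) diag = [4] → torsion [4]

Answer: M ≅ ℤ^1 ⊕ ℤ/4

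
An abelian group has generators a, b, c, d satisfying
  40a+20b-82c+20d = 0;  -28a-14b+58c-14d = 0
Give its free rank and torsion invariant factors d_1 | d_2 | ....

rank_ℚ(R)=2; free=4−2=2
SNF(R) diag = [2, 6] → torsion [2, 6]

Answer: M ≅ ℤ^2 ⊕ ℤ/2 ⊕ ℤ/6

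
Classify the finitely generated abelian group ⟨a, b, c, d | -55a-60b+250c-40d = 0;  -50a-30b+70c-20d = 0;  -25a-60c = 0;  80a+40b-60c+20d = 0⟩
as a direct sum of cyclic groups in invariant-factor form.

Answer: M ≅ ℤ/5 ⊕ ℤ/10 ⊕ ℤ/10 ⊕ ℤ/20

Derivation:
rank_ℚ(R)=4; free=4−4=0
SNF(R) diag = [5, 10, 10, 20] → torsion [5, 10, 10, 20]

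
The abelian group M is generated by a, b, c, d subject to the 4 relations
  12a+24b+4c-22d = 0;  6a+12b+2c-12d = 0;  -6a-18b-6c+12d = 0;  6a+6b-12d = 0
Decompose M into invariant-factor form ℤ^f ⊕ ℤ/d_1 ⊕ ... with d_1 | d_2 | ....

Answer: M ≅ ℤ/2 ⊕ ℤ/2 ⊕ ℤ/6 ⊕ ℤ/6

Derivation:
rank_ℚ(R)=4; free=4−4=0
SNF(R) diag = [2, 2, 6, 6] → torsion [2, 2, 6, 6]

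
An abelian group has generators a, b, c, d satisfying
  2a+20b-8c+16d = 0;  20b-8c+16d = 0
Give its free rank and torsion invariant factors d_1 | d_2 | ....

rank_ℚ(R)=2; free=4−2=2
SNF(R) diag = [2, 4] → torsion [2, 4]

Answer: M ≅ ℤ^2 ⊕ ℤ/2 ⊕ ℤ/4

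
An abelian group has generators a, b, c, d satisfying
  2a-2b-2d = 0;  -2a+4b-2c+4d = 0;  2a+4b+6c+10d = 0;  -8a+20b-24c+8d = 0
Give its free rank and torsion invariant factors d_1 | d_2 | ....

Answer: M ≅ ℤ/2 ⊕ ℤ/2 ⊕ ℤ/6 ⊕ ℤ/12

Derivation:
rank_ℚ(R)=4; free=4−4=0
SNF(R) diag = [2, 2, 6, 12] → torsion [2, 2, 6, 12]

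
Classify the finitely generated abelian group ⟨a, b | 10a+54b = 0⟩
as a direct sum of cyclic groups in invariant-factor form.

Answer: M ≅ ℤ^1 ⊕ ℤ/2

Derivation:
rank_ℚ(R)=1; free=2−1=1
SNF(R) diag = [2] → torsion [2]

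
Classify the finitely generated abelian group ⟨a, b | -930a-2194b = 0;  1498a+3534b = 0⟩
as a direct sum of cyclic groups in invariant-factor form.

rank_ℚ(R)=2; free=2−2=0
SNF(R) diag = [2, 4] → torsion [2, 4]

Answer: M ≅ ℤ/2 ⊕ ℤ/4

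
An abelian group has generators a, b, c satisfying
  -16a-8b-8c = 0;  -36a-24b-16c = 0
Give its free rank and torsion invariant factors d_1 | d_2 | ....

Answer: M ≅ ℤ^1 ⊕ ℤ/4 ⊕ ℤ/8

Derivation:
rank_ℚ(R)=2; free=3−2=1
SNF(R) diag = [4, 8] → torsion [4, 8]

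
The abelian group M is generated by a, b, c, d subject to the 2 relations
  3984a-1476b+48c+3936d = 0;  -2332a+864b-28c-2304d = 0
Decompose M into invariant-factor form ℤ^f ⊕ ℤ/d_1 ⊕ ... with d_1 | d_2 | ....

rank_ℚ(R)=2; free=4−2=2
SNF(R) diag = [4, 12] → torsion [4, 12]

Answer: M ≅ ℤ^2 ⊕ ℤ/4 ⊕ ℤ/12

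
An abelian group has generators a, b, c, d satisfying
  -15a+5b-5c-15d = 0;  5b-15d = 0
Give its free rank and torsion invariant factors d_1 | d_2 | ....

rank_ℚ(R)=2; free=4−2=2
SNF(R) diag = [5, 5] → torsion [5, 5]

Answer: M ≅ ℤ^2 ⊕ ℤ/5 ⊕ ℤ/5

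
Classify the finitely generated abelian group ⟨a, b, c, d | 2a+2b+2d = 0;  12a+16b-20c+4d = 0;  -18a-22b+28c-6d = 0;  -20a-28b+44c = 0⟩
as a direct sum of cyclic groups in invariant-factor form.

rank_ℚ(R)=4; free=4−4=0
SNF(R) diag = [2, 4, 4, 4] → torsion [2, 4, 4, 4]

Answer: M ≅ ℤ/2 ⊕ ℤ/4 ⊕ ℤ/4 ⊕ ℤ/4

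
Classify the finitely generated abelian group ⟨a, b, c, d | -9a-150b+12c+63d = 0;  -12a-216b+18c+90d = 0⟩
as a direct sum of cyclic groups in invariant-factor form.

Answer: M ≅ ℤ^2 ⊕ ℤ/3 ⊕ ℤ/6

Derivation:
rank_ℚ(R)=2; free=4−2=2
SNF(R) diag = [3, 6] → torsion [3, 6]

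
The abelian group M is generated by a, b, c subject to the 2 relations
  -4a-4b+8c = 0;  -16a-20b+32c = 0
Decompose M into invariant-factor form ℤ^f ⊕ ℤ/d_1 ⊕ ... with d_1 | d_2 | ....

Answer: M ≅ ℤ^1 ⊕ ℤ/4 ⊕ ℤ/4

Derivation:
rank_ℚ(R)=2; free=3−2=1
SNF(R) diag = [4, 4] → torsion [4, 4]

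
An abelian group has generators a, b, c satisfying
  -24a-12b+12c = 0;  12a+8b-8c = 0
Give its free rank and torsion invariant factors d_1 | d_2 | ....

Answer: M ≅ ℤ^1 ⊕ ℤ/4 ⊕ ℤ/12

Derivation:
rank_ℚ(R)=2; free=3−2=1
SNF(R) diag = [4, 12] → torsion [4, 12]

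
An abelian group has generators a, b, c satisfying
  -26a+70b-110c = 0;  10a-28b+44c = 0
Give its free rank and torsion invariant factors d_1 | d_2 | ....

Answer: M ≅ ℤ^1 ⊕ ℤ/2 ⊕ ℤ/2

Derivation:
rank_ℚ(R)=2; free=3−2=1
SNF(R) diag = [2, 2] → torsion [2, 2]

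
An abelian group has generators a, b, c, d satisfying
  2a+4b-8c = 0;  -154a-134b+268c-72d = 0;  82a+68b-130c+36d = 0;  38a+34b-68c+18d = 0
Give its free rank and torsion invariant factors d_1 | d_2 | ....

rank_ℚ(R)=4; free=4−4=0
SNF(R) diag = [2, 6, 6, 18] → torsion [2, 6, 6, 18]

Answer: M ≅ ℤ/2 ⊕ ℤ/6 ⊕ ℤ/6 ⊕ ℤ/18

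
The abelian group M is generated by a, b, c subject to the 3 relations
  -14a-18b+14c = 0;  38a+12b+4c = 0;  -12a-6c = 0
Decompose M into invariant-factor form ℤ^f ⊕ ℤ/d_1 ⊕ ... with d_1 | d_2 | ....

rank_ℚ(R)=3; free=3−3=0
SNF(R) diag = [2, 6, 18] → torsion [2, 6, 18]

Answer: M ≅ ℤ/2 ⊕ ℤ/6 ⊕ ℤ/18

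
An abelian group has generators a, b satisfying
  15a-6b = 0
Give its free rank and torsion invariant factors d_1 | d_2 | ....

Answer: M ≅ ℤ^1 ⊕ ℤ/3

Derivation:
rank_ℚ(R)=1; free=2−1=1
SNF(R) diag = [3] → torsion [3]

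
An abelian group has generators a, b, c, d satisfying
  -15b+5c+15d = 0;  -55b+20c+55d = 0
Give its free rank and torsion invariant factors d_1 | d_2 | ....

rank_ℚ(R)=2; free=4−2=2
SNF(R) diag = [5, 5] → torsion [5, 5]

Answer: M ≅ ℤ^2 ⊕ ℤ/5 ⊕ ℤ/5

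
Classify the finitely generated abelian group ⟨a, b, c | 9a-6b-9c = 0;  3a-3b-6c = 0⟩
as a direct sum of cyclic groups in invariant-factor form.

Answer: M ≅ ℤ^1 ⊕ ℤ/3 ⊕ ℤ/3

Derivation:
rank_ℚ(R)=2; free=3−2=1
SNF(R) diag = [3, 3] → torsion [3, 3]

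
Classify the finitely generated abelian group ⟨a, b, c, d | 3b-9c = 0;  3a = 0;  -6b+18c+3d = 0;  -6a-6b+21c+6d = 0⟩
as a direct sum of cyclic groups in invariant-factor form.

rank_ℚ(R)=4; free=4−4=0
SNF(R) diag = [3, 3, 3, 3] → torsion [3, 3, 3, 3]

Answer: M ≅ ℤ/3 ⊕ ℤ/3 ⊕ ℤ/3 ⊕ ℤ/3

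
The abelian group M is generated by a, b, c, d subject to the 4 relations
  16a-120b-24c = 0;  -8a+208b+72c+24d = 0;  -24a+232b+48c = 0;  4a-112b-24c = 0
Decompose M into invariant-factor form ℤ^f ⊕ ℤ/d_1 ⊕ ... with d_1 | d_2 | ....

rank_ℚ(R)=4; free=4−4=0
SNF(R) diag = [4, 8, 24, 24] → torsion [4, 8, 24, 24]

Answer: M ≅ ℤ/4 ⊕ ℤ/8 ⊕ ℤ/24 ⊕ ℤ/24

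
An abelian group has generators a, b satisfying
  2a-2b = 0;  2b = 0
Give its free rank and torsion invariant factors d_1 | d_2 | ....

rank_ℚ(R)=2; free=2−2=0
SNF(R) diag = [2, 2] → torsion [2, 2]

Answer: M ≅ ℤ/2 ⊕ ℤ/2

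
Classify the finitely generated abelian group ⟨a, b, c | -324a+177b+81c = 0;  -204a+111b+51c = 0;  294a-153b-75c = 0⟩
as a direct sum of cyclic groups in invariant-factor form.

rank_ℚ(R)=3; free=3−3=0
SNF(R) diag = [3, 6, 12] → torsion [3, 6, 12]

Answer: M ≅ ℤ/3 ⊕ ℤ/6 ⊕ ℤ/12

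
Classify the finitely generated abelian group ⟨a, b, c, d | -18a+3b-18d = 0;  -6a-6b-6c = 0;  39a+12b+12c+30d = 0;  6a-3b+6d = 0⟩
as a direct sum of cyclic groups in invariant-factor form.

Answer: M ≅ ℤ/3 ⊕ ℤ/3 ⊕ ℤ/6 ⊕ ℤ/12

Derivation:
rank_ℚ(R)=4; free=4−4=0
SNF(R) diag = [3, 3, 6, 12] → torsion [3, 3, 6, 12]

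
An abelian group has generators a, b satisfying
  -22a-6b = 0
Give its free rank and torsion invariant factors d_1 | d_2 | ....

rank_ℚ(R)=1; free=2−1=1
SNF(R) diag = [2] → torsion [2]

Answer: M ≅ ℤ^1 ⊕ ℤ/2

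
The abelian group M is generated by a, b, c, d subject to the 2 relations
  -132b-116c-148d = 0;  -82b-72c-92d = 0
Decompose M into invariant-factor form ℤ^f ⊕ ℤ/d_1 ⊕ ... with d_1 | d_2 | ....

rank_ℚ(R)=2; free=4−2=2
SNF(R) diag = [2, 4] → torsion [2, 4]

Answer: M ≅ ℤ^2 ⊕ ℤ/2 ⊕ ℤ/4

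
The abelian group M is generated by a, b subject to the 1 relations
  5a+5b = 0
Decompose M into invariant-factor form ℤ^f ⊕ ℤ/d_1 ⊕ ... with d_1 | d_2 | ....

Answer: M ≅ ℤ^1 ⊕ ℤ/5

Derivation:
rank_ℚ(R)=1; free=2−1=1
SNF(R) diag = [5] → torsion [5]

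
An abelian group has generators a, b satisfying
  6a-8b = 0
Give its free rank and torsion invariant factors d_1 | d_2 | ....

Answer: M ≅ ℤ^1 ⊕ ℤ/2

Derivation:
rank_ℚ(R)=1; free=2−1=1
SNF(R) diag = [2] → torsion [2]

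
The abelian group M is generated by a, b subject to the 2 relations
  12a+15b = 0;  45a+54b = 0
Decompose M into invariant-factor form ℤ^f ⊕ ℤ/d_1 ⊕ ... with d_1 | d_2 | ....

rank_ℚ(R)=2; free=2−2=0
SNF(R) diag = [3, 9] → torsion [3, 9]

Answer: M ≅ ℤ/3 ⊕ ℤ/9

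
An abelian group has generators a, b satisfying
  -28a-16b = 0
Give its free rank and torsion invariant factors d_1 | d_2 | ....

rank_ℚ(R)=1; free=2−1=1
SNF(R) diag = [4] → torsion [4]

Answer: M ≅ ℤ^1 ⊕ ℤ/4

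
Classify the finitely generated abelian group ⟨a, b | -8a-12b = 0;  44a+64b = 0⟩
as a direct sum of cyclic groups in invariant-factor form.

Answer: M ≅ ℤ/4 ⊕ ℤ/4

Derivation:
rank_ℚ(R)=2; free=2−2=0
SNF(R) diag = [4, 4] → torsion [4, 4]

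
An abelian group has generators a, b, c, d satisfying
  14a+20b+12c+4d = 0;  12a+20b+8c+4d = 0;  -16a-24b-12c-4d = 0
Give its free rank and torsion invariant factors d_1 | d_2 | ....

Answer: M ≅ ℤ^1 ⊕ ℤ/2 ⊕ ℤ/4 ⊕ ℤ/4

Derivation:
rank_ℚ(R)=3; free=4−3=1
SNF(R) diag = [2, 4, 4] → torsion [2, 4, 4]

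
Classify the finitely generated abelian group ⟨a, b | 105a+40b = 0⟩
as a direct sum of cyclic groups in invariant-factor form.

rank_ℚ(R)=1; free=2−1=1
SNF(R) diag = [5] → torsion [5]

Answer: M ≅ ℤ^1 ⊕ ℤ/5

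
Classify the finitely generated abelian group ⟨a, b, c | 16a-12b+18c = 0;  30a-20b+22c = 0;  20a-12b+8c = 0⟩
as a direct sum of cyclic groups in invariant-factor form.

Answer: M ≅ ℤ/2 ⊕ ℤ/2 ⊕ ℤ/4

Derivation:
rank_ℚ(R)=3; free=3−3=0
SNF(R) diag = [2, 2, 4] → torsion [2, 2, 4]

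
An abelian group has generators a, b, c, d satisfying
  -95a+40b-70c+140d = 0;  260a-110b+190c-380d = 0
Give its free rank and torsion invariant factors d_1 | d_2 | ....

Answer: M ≅ ℤ^2 ⊕ ℤ/5 ⊕ ℤ/10

Derivation:
rank_ℚ(R)=2; free=4−2=2
SNF(R) diag = [5, 10] → torsion [5, 10]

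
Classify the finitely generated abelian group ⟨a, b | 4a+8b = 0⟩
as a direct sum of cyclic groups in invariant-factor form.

Answer: M ≅ ℤ^1 ⊕ ℤ/4

Derivation:
rank_ℚ(R)=1; free=2−1=1
SNF(R) diag = [4] → torsion [4]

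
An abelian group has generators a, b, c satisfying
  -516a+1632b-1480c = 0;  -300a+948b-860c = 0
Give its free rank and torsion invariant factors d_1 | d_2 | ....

rank_ℚ(R)=2; free=3−2=1
SNF(R) diag = [4, 12] → torsion [4, 12]

Answer: M ≅ ℤ^1 ⊕ ℤ/4 ⊕ ℤ/12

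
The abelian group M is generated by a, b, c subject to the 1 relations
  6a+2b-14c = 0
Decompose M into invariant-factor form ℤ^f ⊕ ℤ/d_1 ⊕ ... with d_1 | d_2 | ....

rank_ℚ(R)=1; free=3−1=2
SNF(R) diag = [2] → torsion [2]

Answer: M ≅ ℤ^2 ⊕ ℤ/2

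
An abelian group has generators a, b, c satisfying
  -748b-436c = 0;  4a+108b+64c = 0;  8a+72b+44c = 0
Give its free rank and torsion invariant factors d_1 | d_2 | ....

Answer: M ≅ ℤ/4 ⊕ ℤ/4 ⊕ ℤ/12

Derivation:
rank_ℚ(R)=3; free=3−3=0
SNF(R) diag = [4, 4, 12] → torsion [4, 4, 12]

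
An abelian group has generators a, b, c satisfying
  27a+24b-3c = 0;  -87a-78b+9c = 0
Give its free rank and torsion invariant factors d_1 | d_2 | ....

Answer: M ≅ ℤ^1 ⊕ ℤ/3 ⊕ ℤ/6

Derivation:
rank_ℚ(R)=2; free=3−2=1
SNF(R) diag = [3, 6] → torsion [3, 6]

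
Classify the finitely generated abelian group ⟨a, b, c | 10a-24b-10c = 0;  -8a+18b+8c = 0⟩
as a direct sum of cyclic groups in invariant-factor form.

rank_ℚ(R)=2; free=3−2=1
SNF(R) diag = [2, 6] → torsion [2, 6]

Answer: M ≅ ℤ^1 ⊕ ℤ/2 ⊕ ℤ/6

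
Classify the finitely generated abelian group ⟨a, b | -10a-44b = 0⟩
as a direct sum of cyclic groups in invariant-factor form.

rank_ℚ(R)=1; free=2−1=1
SNF(R) diag = [2] → torsion [2]

Answer: M ≅ ℤ^1 ⊕ ℤ/2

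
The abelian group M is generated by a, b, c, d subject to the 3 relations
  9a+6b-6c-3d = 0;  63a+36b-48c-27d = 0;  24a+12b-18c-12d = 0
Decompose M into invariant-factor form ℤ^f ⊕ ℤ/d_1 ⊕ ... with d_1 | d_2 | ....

Answer: M ≅ ℤ^1 ⊕ ℤ/3 ⊕ ℤ/6 ⊕ ℤ/6

Derivation:
rank_ℚ(R)=3; free=4−3=1
SNF(R) diag = [3, 6, 6] → torsion [3, 6, 6]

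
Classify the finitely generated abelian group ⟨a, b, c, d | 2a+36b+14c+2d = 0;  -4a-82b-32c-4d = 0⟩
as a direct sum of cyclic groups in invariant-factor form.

Answer: M ≅ ℤ^2 ⊕ ℤ/2 ⊕ ℤ/2

Derivation:
rank_ℚ(R)=2; free=4−2=2
SNF(R) diag = [2, 2] → torsion [2, 2]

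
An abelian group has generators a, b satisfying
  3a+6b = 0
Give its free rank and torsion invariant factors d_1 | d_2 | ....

rank_ℚ(R)=1; free=2−1=1
SNF(R) diag = [3] → torsion [3]

Answer: M ≅ ℤ^1 ⊕ ℤ/3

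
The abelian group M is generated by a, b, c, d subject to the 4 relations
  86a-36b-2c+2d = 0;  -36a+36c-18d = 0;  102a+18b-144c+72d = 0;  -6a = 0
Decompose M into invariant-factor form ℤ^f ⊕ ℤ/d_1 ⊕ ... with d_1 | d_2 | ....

rank_ℚ(R)=4; free=4−4=0
SNF(R) diag = [2, 6, 18, 18] → torsion [2, 6, 18, 18]

Answer: M ≅ ℤ/2 ⊕ ℤ/6 ⊕ ℤ/18 ⊕ ℤ/18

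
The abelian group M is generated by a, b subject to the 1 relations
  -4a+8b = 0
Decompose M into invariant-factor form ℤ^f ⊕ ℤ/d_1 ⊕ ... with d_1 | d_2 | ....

Answer: M ≅ ℤ^1 ⊕ ℤ/4

Derivation:
rank_ℚ(R)=1; free=2−1=1
SNF(R) diag = [4] → torsion [4]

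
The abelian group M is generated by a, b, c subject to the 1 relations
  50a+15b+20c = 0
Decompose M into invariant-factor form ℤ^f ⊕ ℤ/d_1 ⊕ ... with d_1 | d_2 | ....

Answer: M ≅ ℤ^2 ⊕ ℤ/5

Derivation:
rank_ℚ(R)=1; free=3−1=2
SNF(R) diag = [5] → torsion [5]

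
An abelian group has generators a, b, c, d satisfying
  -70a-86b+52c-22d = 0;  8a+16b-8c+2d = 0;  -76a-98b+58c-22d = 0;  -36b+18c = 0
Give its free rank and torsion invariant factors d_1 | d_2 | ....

rank_ℚ(R)=4; free=4−4=0
SNF(R) diag = [2, 6, 18, 18] → torsion [2, 6, 18, 18]

Answer: M ≅ ℤ/2 ⊕ ℤ/6 ⊕ ℤ/18 ⊕ ℤ/18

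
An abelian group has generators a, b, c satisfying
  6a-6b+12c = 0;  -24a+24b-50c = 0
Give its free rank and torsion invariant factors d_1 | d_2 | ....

Answer: M ≅ ℤ^1 ⊕ ℤ/2 ⊕ ℤ/6

Derivation:
rank_ℚ(R)=2; free=3−2=1
SNF(R) diag = [2, 6] → torsion [2, 6]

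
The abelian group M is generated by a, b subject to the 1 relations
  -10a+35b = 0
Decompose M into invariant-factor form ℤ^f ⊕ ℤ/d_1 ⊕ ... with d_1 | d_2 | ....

rank_ℚ(R)=1; free=2−1=1
SNF(R) diag = [5] → torsion [5]

Answer: M ≅ ℤ^1 ⊕ ℤ/5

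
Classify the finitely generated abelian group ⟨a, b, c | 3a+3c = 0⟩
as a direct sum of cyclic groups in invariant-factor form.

rank_ℚ(R)=1; free=3−1=2
SNF(R) diag = [3] → torsion [3]

Answer: M ≅ ℤ^2 ⊕ ℤ/3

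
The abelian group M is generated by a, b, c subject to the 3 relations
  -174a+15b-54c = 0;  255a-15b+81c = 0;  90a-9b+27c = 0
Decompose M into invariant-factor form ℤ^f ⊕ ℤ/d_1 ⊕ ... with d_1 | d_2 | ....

rank_ℚ(R)=3; free=3−3=0
SNF(R) diag = [3, 9, 27] → torsion [3, 9, 27]

Answer: M ≅ ℤ/3 ⊕ ℤ/9 ⊕ ℤ/27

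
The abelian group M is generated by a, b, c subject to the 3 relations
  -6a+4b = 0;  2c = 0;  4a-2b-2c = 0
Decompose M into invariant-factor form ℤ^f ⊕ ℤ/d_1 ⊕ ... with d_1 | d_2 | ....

Answer: M ≅ ℤ/2 ⊕ ℤ/2 ⊕ ℤ/2

Derivation:
rank_ℚ(R)=3; free=3−3=0
SNF(R) diag = [2, 2, 2] → torsion [2, 2, 2]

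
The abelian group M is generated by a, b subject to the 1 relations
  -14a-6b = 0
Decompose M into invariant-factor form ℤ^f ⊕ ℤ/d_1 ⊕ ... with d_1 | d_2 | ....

Answer: M ≅ ℤ^1 ⊕ ℤ/2

Derivation:
rank_ℚ(R)=1; free=2−1=1
SNF(R) diag = [2] → torsion [2]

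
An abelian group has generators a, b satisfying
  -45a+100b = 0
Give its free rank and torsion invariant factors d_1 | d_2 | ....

rank_ℚ(R)=1; free=2−1=1
SNF(R) diag = [5] → torsion [5]

Answer: M ≅ ℤ^1 ⊕ ℤ/5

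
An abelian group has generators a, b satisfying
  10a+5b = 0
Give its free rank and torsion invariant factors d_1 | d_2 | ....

Answer: M ≅ ℤ^1 ⊕ ℤ/5

Derivation:
rank_ℚ(R)=1; free=2−1=1
SNF(R) diag = [5] → torsion [5]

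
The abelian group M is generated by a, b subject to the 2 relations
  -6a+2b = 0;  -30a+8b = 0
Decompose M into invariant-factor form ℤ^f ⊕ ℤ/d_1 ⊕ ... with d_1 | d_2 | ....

rank_ℚ(R)=2; free=2−2=0
SNF(R) diag = [2, 6] → torsion [2, 6]

Answer: M ≅ ℤ/2 ⊕ ℤ/6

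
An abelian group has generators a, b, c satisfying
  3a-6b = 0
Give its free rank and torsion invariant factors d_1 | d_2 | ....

Answer: M ≅ ℤ^2 ⊕ ℤ/3

Derivation:
rank_ℚ(R)=1; free=3−1=2
SNF(R) diag = [3] → torsion [3]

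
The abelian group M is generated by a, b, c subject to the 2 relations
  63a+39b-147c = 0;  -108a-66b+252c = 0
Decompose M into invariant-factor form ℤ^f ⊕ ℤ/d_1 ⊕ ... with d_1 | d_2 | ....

rank_ℚ(R)=2; free=3−2=1
SNF(R) diag = [3, 6] → torsion [3, 6]

Answer: M ≅ ℤ^1 ⊕ ℤ/3 ⊕ ℤ/6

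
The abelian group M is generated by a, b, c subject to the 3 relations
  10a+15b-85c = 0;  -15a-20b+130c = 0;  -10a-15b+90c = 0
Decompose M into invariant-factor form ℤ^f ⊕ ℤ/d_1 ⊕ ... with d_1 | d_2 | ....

Answer: M ≅ ℤ/5 ⊕ ℤ/5 ⊕ ℤ/5

Derivation:
rank_ℚ(R)=3; free=3−3=0
SNF(R) diag = [5, 5, 5] → torsion [5, 5, 5]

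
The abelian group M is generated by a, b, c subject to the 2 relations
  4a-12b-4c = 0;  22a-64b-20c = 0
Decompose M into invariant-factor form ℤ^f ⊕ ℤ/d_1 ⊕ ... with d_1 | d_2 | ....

Answer: M ≅ ℤ^1 ⊕ ℤ/2 ⊕ ℤ/4

Derivation:
rank_ℚ(R)=2; free=3−2=1
SNF(R) diag = [2, 4] → torsion [2, 4]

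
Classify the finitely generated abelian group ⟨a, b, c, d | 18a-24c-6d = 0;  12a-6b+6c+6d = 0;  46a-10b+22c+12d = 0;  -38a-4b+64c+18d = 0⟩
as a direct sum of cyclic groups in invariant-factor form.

rank_ℚ(R)=4; free=4−4=0
SNF(R) diag = [2, 6, 12, 36] → torsion [2, 6, 12, 36]

Answer: M ≅ ℤ/2 ⊕ ℤ/6 ⊕ ℤ/12 ⊕ ℤ/36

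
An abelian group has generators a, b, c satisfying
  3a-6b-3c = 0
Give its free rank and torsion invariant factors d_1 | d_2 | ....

rank_ℚ(R)=1; free=3−1=2
SNF(R) diag = [3] → torsion [3]

Answer: M ≅ ℤ^2 ⊕ ℤ/3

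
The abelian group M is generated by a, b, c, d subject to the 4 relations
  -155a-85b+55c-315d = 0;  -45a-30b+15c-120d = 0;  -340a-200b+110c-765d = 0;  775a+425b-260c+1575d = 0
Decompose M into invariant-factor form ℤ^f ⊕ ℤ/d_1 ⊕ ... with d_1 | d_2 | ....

Answer: M ≅ ℤ/5 ⊕ ℤ/15 ⊕ ℤ/15 ⊕ ℤ/15

Derivation:
rank_ℚ(R)=4; free=4−4=0
SNF(R) diag = [5, 15, 15, 15] → torsion [5, 15, 15, 15]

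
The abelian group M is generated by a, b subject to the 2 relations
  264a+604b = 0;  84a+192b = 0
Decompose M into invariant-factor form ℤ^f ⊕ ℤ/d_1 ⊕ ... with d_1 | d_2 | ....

Answer: M ≅ ℤ/4 ⊕ ℤ/12

Derivation:
rank_ℚ(R)=2; free=2−2=0
SNF(R) diag = [4, 12] → torsion [4, 12]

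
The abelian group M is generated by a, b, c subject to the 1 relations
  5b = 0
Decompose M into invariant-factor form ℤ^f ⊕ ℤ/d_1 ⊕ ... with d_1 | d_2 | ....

rank_ℚ(R)=1; free=3−1=2
SNF(R) diag = [5] → torsion [5]

Answer: M ≅ ℤ^2 ⊕ ℤ/5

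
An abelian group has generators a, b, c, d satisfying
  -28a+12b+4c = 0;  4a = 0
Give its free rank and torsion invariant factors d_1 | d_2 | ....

rank_ℚ(R)=2; free=4−2=2
SNF(R) diag = [4, 4] → torsion [4, 4]

Answer: M ≅ ℤ^2 ⊕ ℤ/4 ⊕ ℤ/4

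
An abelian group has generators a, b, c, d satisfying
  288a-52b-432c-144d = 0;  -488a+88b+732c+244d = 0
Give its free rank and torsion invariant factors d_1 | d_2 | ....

Answer: M ≅ ℤ^2 ⊕ ℤ/4 ⊕ ℤ/4

Derivation:
rank_ℚ(R)=2; free=4−2=2
SNF(R) diag = [4, 4] → torsion [4, 4]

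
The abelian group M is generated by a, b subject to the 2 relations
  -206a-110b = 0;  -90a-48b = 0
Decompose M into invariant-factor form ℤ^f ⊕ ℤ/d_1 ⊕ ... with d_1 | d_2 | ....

rank_ℚ(R)=2; free=2−2=0
SNF(R) diag = [2, 6] → torsion [2, 6]

Answer: M ≅ ℤ/2 ⊕ ℤ/6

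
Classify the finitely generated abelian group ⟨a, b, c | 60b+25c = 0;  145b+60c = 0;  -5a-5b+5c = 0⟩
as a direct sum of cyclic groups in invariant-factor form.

Answer: M ≅ ℤ/5 ⊕ ℤ/5 ⊕ ℤ/5

Derivation:
rank_ℚ(R)=3; free=3−3=0
SNF(R) diag = [5, 5, 5] → torsion [5, 5, 5]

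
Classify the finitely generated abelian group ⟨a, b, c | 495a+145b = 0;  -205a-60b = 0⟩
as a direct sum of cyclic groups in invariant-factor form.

Answer: M ≅ ℤ^1 ⊕ ℤ/5 ⊕ ℤ/5

Derivation:
rank_ℚ(R)=2; free=3−2=1
SNF(R) diag = [5, 5] → torsion [5, 5]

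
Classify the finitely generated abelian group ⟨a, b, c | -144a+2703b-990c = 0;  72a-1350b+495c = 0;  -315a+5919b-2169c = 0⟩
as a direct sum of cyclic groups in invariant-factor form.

rank_ℚ(R)=3; free=3−3=0
SNF(R) diag = [3, 9, 27] → torsion [3, 9, 27]

Answer: M ≅ ℤ/3 ⊕ ℤ/9 ⊕ ℤ/27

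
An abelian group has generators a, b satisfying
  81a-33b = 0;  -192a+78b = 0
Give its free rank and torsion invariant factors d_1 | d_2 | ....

rank_ℚ(R)=2; free=2−2=0
SNF(R) diag = [3, 6] → torsion [3, 6]

Answer: M ≅ ℤ/3 ⊕ ℤ/6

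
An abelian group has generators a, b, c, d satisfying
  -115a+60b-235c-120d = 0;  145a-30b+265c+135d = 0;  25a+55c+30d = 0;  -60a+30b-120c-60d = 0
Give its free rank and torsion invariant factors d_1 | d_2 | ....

rank_ℚ(R)=4; free=4−4=0
SNF(R) diag = [5, 15, 30, 30] → torsion [5, 15, 30, 30]

Answer: M ≅ ℤ/5 ⊕ ℤ/15 ⊕ ℤ/30 ⊕ ℤ/30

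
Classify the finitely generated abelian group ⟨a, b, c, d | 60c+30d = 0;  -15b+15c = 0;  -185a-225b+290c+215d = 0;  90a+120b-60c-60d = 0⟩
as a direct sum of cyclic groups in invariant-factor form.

Answer: M ≅ ℤ/5 ⊕ ℤ/15 ⊕ ℤ/30 ⊕ ℤ/90

Derivation:
rank_ℚ(R)=4; free=4−4=0
SNF(R) diag = [5, 15, 30, 90] → torsion [5, 15, 30, 90]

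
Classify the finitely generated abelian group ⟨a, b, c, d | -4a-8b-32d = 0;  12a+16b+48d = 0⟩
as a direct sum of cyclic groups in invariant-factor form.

Answer: M ≅ ℤ^2 ⊕ ℤ/4 ⊕ ℤ/8

Derivation:
rank_ℚ(R)=2; free=4−2=2
SNF(R) diag = [4, 8] → torsion [4, 8]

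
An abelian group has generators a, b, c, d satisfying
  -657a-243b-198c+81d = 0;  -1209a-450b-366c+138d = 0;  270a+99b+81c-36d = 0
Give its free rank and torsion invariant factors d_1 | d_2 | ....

Answer: M ≅ ℤ^1 ⊕ ℤ/3 ⊕ ℤ/9 ⊕ ℤ/9

Derivation:
rank_ℚ(R)=3; free=4−3=1
SNF(R) diag = [3, 9, 9] → torsion [3, 9, 9]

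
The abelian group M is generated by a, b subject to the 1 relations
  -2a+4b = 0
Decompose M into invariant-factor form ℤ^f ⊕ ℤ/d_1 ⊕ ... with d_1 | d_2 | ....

rank_ℚ(R)=1; free=2−1=1
SNF(R) diag = [2] → torsion [2]

Answer: M ≅ ℤ^1 ⊕ ℤ/2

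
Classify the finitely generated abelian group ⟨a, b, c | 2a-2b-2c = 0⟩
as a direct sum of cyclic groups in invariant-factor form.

Answer: M ≅ ℤ^2 ⊕ ℤ/2

Derivation:
rank_ℚ(R)=1; free=3−1=2
SNF(R) diag = [2] → torsion [2]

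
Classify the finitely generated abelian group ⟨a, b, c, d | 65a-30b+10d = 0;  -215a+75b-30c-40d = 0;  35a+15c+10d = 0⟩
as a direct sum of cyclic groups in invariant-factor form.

Answer: M ≅ ℤ^1 ⊕ ℤ/5 ⊕ ℤ/15 ⊕ ℤ/15

Derivation:
rank_ℚ(R)=3; free=4−3=1
SNF(R) diag = [5, 15, 15] → torsion [5, 15, 15]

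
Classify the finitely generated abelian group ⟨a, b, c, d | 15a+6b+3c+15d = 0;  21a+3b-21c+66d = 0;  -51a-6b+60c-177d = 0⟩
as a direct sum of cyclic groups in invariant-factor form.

Answer: M ≅ ℤ^1 ⊕ ℤ/3 ⊕ ℤ/9 ⊕ ℤ/9

Derivation:
rank_ℚ(R)=3; free=4−3=1
SNF(R) diag = [3, 9, 9] → torsion [3, 9, 9]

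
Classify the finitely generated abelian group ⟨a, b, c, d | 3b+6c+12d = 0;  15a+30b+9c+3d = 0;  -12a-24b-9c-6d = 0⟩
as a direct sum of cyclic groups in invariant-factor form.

Answer: M ≅ ℤ^1 ⊕ ℤ/3 ⊕ ℤ/3 ⊕ ℤ/9

Derivation:
rank_ℚ(R)=3; free=4−3=1
SNF(R) diag = [3, 3, 9] → torsion [3, 3, 9]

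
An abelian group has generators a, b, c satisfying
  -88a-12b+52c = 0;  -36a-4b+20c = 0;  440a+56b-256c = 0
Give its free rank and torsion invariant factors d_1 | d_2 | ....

Answer: M ≅ ℤ/4 ⊕ ℤ/4 ⊕ ℤ/8

Derivation:
rank_ℚ(R)=3; free=3−3=0
SNF(R) diag = [4, 4, 8] → torsion [4, 4, 8]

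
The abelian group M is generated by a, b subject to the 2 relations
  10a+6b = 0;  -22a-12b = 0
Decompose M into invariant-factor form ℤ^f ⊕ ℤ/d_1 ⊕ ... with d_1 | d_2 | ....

rank_ℚ(R)=2; free=2−2=0
SNF(R) diag = [2, 6] → torsion [2, 6]

Answer: M ≅ ℤ/2 ⊕ ℤ/6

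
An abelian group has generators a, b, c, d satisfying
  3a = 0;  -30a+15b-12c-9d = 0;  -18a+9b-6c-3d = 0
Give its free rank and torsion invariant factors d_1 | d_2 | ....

rank_ℚ(R)=3; free=4−3=1
SNF(R) diag = [3, 3, 6] → torsion [3, 3, 6]

Answer: M ≅ ℤ^1 ⊕ ℤ/3 ⊕ ℤ/3 ⊕ ℤ/6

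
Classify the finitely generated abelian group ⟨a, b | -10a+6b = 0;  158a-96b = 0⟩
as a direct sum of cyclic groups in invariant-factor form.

rank_ℚ(R)=2; free=2−2=0
SNF(R) diag = [2, 6] → torsion [2, 6]

Answer: M ≅ ℤ/2 ⊕ ℤ/6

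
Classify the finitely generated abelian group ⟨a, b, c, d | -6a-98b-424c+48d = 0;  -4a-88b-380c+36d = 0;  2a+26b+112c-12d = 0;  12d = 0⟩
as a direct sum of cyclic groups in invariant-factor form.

rank_ℚ(R)=4; free=4−4=0
SNF(R) diag = [2, 4, 12, 12] → torsion [2, 4, 12, 12]

Answer: M ≅ ℤ/2 ⊕ ℤ/4 ⊕ ℤ/12 ⊕ ℤ/12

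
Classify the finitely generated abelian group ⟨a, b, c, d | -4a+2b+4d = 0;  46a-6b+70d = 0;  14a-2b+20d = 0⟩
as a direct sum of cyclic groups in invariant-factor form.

rank_ℚ(R)=3; free=4−3=1
SNF(R) diag = [2, 2, 2] → torsion [2, 2, 2]

Answer: M ≅ ℤ^1 ⊕ ℤ/2 ⊕ ℤ/2 ⊕ ℤ/2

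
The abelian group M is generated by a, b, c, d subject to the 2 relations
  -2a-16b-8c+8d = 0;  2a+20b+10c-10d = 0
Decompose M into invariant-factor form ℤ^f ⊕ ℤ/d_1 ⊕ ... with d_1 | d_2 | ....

Answer: M ≅ ℤ^2 ⊕ ℤ/2 ⊕ ℤ/2

Derivation:
rank_ℚ(R)=2; free=4−2=2
SNF(R) diag = [2, 2] → torsion [2, 2]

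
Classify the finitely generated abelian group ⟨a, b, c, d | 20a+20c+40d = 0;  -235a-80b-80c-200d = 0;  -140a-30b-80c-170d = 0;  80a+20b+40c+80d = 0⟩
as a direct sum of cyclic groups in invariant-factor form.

rank_ℚ(R)=4; free=4−4=0
SNF(R) diag = [5, 10, 20, 20] → torsion [5, 10, 20, 20]

Answer: M ≅ ℤ/5 ⊕ ℤ/10 ⊕ ℤ/20 ⊕ ℤ/20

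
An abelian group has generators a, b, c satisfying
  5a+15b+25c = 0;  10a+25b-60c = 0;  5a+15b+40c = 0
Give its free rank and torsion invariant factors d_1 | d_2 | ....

Answer: M ≅ ℤ/5 ⊕ ℤ/5 ⊕ ℤ/15

Derivation:
rank_ℚ(R)=3; free=3−3=0
SNF(R) diag = [5, 5, 15] → torsion [5, 5, 15]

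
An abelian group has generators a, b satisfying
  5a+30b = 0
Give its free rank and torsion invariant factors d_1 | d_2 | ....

rank_ℚ(R)=1; free=2−1=1
SNF(R) diag = [5] → torsion [5]

Answer: M ≅ ℤ^1 ⊕ ℤ/5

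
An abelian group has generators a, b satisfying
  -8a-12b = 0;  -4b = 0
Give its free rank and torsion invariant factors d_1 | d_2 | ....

Answer: M ≅ ℤ/4 ⊕ ℤ/8

Derivation:
rank_ℚ(R)=2; free=2−2=0
SNF(R) diag = [4, 8] → torsion [4, 8]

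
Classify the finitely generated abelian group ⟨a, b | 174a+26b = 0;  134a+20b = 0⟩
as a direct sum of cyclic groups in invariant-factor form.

Answer: M ≅ ℤ/2 ⊕ ℤ/2

Derivation:
rank_ℚ(R)=2; free=2−2=0
SNF(R) diag = [2, 2] → torsion [2, 2]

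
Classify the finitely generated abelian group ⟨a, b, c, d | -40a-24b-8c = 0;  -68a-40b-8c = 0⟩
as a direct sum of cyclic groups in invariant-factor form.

Answer: M ≅ ℤ^2 ⊕ ℤ/4 ⊕ ℤ/8

Derivation:
rank_ℚ(R)=2; free=4−2=2
SNF(R) diag = [4, 8] → torsion [4, 8]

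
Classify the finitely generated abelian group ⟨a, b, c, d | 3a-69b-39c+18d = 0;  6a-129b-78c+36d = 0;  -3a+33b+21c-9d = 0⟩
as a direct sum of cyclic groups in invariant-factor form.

rank_ℚ(R)=3; free=4−3=1
SNF(R) diag = [3, 9, 9] → torsion [3, 9, 9]

Answer: M ≅ ℤ^1 ⊕ ℤ/3 ⊕ ℤ/9 ⊕ ℤ/9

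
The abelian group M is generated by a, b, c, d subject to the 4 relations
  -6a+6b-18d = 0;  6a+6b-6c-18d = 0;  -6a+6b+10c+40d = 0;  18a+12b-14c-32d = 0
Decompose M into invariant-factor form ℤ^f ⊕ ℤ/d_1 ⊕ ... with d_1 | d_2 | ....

Answer: M ≅ ℤ/2 ⊕ ℤ/6 ⊕ ℤ/6 ⊕ ℤ/18

Derivation:
rank_ℚ(R)=4; free=4−4=0
SNF(R) diag = [2, 6, 6, 18] → torsion [2, 6, 6, 18]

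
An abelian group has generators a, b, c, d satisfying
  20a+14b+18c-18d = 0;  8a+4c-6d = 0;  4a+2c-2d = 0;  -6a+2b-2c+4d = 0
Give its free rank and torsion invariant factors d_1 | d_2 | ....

Answer: M ≅ ℤ/2 ⊕ ℤ/2 ⊕ ℤ/2 ⊕ ℤ/2

Derivation:
rank_ℚ(R)=4; free=4−4=0
SNF(R) diag = [2, 2, 2, 2] → torsion [2, 2, 2, 2]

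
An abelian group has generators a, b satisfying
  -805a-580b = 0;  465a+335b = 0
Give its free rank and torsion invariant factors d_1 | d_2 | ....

rank_ℚ(R)=2; free=2−2=0
SNF(R) diag = [5, 5] → torsion [5, 5]

Answer: M ≅ ℤ/5 ⊕ ℤ/5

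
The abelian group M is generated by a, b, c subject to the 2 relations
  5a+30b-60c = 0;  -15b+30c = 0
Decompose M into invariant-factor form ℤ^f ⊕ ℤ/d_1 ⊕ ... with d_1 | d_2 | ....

Answer: M ≅ ℤ^1 ⊕ ℤ/5 ⊕ ℤ/15

Derivation:
rank_ℚ(R)=2; free=3−2=1
SNF(R) diag = [5, 15] → torsion [5, 15]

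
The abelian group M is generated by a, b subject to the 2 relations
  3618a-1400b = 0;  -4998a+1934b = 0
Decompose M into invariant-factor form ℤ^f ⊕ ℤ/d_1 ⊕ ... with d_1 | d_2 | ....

rank_ℚ(R)=2; free=2−2=0
SNF(R) diag = [2, 6] → torsion [2, 6]

Answer: M ≅ ℤ/2 ⊕ ℤ/6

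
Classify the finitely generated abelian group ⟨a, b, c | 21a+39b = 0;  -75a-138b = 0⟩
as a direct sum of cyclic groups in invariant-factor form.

rank_ℚ(R)=2; free=3−2=1
SNF(R) diag = [3, 9] → torsion [3, 9]

Answer: M ≅ ℤ^1 ⊕ ℤ/3 ⊕ ℤ/9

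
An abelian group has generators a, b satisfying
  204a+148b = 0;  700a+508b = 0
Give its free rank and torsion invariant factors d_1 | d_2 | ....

Answer: M ≅ ℤ/4 ⊕ ℤ/8

Derivation:
rank_ℚ(R)=2; free=2−2=0
SNF(R) diag = [4, 8] → torsion [4, 8]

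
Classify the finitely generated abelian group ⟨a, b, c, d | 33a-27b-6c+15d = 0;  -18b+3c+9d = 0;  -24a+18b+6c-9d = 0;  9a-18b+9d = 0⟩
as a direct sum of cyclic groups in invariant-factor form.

rank_ℚ(R)=4; free=4−4=0
SNF(R) diag = [3, 3, 3, 9] → torsion [3, 3, 3, 9]

Answer: M ≅ ℤ/3 ⊕ ℤ/3 ⊕ ℤ/3 ⊕ ℤ/9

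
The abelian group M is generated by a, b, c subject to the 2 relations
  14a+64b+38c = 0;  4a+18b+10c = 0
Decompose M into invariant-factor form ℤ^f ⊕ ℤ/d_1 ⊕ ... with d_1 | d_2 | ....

Answer: M ≅ ℤ^1 ⊕ ℤ/2 ⊕ ℤ/2

Derivation:
rank_ℚ(R)=2; free=3−2=1
SNF(R) diag = [2, 2] → torsion [2, 2]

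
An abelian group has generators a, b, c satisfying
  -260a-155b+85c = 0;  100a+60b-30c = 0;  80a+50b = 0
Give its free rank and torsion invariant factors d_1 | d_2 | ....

rank_ℚ(R)=3; free=3−3=0
SNF(R) diag = [5, 10, 20] → torsion [5, 10, 20]

Answer: M ≅ ℤ/5 ⊕ ℤ/10 ⊕ ℤ/20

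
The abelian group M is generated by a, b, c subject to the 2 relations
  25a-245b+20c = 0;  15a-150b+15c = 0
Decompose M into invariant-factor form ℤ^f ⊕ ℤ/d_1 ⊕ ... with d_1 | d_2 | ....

Answer: M ≅ ℤ^1 ⊕ ℤ/5 ⊕ ℤ/15

Derivation:
rank_ℚ(R)=2; free=3−2=1
SNF(R) diag = [5, 15] → torsion [5, 15]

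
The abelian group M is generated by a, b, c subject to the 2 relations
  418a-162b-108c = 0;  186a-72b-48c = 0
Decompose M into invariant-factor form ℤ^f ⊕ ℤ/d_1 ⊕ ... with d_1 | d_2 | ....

rank_ℚ(R)=2; free=3−2=1
SNF(R) diag = [2, 6] → torsion [2, 6]

Answer: M ≅ ℤ^1 ⊕ ℤ/2 ⊕ ℤ/6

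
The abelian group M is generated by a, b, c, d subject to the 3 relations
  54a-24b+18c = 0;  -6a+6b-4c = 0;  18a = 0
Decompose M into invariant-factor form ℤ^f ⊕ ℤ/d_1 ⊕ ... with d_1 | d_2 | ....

rank_ℚ(R)=3; free=4−3=1
SNF(R) diag = [2, 6, 18] → torsion [2, 6, 18]

Answer: M ≅ ℤ^1 ⊕ ℤ/2 ⊕ ℤ/6 ⊕ ℤ/18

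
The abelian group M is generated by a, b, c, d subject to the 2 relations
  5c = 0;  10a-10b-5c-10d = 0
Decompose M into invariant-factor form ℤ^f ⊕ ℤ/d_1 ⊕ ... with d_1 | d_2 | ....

Answer: M ≅ ℤ^2 ⊕ ℤ/5 ⊕ ℤ/10

Derivation:
rank_ℚ(R)=2; free=4−2=2
SNF(R) diag = [5, 10] → torsion [5, 10]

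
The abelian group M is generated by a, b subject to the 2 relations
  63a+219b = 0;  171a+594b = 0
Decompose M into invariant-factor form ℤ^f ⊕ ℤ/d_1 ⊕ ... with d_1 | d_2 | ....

Answer: M ≅ ℤ/3 ⊕ ℤ/9

Derivation:
rank_ℚ(R)=2; free=2−2=0
SNF(R) diag = [3, 9] → torsion [3, 9]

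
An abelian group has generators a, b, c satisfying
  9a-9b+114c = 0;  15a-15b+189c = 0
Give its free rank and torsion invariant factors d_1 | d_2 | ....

rank_ℚ(R)=2; free=3−2=1
SNF(R) diag = [3, 3] → torsion [3, 3]

Answer: M ≅ ℤ^1 ⊕ ℤ/3 ⊕ ℤ/3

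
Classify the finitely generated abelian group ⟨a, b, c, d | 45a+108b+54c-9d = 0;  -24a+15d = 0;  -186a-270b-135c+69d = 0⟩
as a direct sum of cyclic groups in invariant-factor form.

rank_ℚ(R)=3; free=4−3=1
SNF(R) diag = [3, 9, 27] → torsion [3, 9, 27]

Answer: M ≅ ℤ^1 ⊕ ℤ/3 ⊕ ℤ/9 ⊕ ℤ/27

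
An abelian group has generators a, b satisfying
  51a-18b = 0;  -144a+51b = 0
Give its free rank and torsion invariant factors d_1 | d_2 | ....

Answer: M ≅ ℤ/3 ⊕ ℤ/3

Derivation:
rank_ℚ(R)=2; free=2−2=0
SNF(R) diag = [3, 3] → torsion [3, 3]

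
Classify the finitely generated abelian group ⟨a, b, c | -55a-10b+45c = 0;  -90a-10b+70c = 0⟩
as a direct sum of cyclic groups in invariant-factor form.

rank_ℚ(R)=2; free=3−2=1
SNF(R) diag = [5, 10] → torsion [5, 10]

Answer: M ≅ ℤ^1 ⊕ ℤ/5 ⊕ ℤ/10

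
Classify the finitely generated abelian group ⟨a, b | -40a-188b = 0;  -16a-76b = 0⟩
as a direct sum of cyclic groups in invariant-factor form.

rank_ℚ(R)=2; free=2−2=0
SNF(R) diag = [4, 8] → torsion [4, 8]

Answer: M ≅ ℤ/4 ⊕ ℤ/8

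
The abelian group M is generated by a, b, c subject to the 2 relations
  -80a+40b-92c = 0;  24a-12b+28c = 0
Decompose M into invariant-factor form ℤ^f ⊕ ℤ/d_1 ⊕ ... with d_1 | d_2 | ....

Answer: M ≅ ℤ^1 ⊕ ℤ/4 ⊕ ℤ/4

Derivation:
rank_ℚ(R)=2; free=3−2=1
SNF(R) diag = [4, 4] → torsion [4, 4]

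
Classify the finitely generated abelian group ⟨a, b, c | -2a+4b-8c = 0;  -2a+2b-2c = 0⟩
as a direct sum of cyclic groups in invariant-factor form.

rank_ℚ(R)=2; free=3−2=1
SNF(R) diag = [2, 2] → torsion [2, 2]

Answer: M ≅ ℤ^1 ⊕ ℤ/2 ⊕ ℤ/2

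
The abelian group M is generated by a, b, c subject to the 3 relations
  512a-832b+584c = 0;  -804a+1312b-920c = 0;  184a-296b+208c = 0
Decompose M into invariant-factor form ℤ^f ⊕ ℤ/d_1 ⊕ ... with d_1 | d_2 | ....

rank_ℚ(R)=3; free=3−3=0
SNF(R) diag = [4, 8, 24] → torsion [4, 8, 24]

Answer: M ≅ ℤ/4 ⊕ ℤ/8 ⊕ ℤ/24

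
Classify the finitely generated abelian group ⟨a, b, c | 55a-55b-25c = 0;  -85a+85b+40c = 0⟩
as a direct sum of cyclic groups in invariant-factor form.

rank_ℚ(R)=2; free=3−2=1
SNF(R) diag = [5, 15] → torsion [5, 15]

Answer: M ≅ ℤ^1 ⊕ ℤ/5 ⊕ ℤ/15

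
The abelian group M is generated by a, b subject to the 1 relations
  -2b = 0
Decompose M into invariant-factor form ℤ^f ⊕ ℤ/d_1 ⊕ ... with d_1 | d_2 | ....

Answer: M ≅ ℤ^1 ⊕ ℤ/2

Derivation:
rank_ℚ(R)=1; free=2−1=1
SNF(R) diag = [2] → torsion [2]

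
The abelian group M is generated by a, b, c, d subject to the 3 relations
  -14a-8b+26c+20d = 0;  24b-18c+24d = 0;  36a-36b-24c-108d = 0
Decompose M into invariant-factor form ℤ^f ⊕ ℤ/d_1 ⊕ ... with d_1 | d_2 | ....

rank_ℚ(R)=3; free=4−3=1
SNF(R) diag = [2, 6, 12] → torsion [2, 6, 12]

Answer: M ≅ ℤ^1 ⊕ ℤ/2 ⊕ ℤ/6 ⊕ ℤ/12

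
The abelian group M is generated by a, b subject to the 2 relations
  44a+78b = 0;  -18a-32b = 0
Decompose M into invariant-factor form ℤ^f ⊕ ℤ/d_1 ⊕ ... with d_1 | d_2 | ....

Answer: M ≅ ℤ/2 ⊕ ℤ/2

Derivation:
rank_ℚ(R)=2; free=2−2=0
SNF(R) diag = [2, 2] → torsion [2, 2]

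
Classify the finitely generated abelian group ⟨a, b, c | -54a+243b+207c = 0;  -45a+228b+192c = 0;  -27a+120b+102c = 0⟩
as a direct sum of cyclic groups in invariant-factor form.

rank_ℚ(R)=3; free=3−3=0
SNF(R) diag = [3, 9, 18] → torsion [3, 9, 18]

Answer: M ≅ ℤ/3 ⊕ ℤ/9 ⊕ ℤ/18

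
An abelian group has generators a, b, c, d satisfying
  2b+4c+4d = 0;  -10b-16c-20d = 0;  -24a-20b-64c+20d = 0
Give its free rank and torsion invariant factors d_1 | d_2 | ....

rank_ℚ(R)=3; free=4−3=1
SNF(R) diag = [2, 4, 12] → torsion [2, 4, 12]

Answer: M ≅ ℤ^1 ⊕ ℤ/2 ⊕ ℤ/4 ⊕ ℤ/12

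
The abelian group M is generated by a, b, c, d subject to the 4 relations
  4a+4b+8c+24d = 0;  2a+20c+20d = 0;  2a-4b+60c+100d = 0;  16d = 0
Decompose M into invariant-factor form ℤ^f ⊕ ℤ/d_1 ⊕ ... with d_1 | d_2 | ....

Answer: M ≅ ℤ/2 ⊕ ℤ/4 ⊕ ℤ/8 ⊕ ℤ/16

Derivation:
rank_ℚ(R)=4; free=4−4=0
SNF(R) diag = [2, 4, 8, 16] → torsion [2, 4, 8, 16]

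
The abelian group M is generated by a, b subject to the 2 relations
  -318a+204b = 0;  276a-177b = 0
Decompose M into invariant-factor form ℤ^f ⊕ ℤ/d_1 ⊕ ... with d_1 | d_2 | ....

rank_ℚ(R)=2; free=2−2=0
SNF(R) diag = [3, 6] → torsion [3, 6]

Answer: M ≅ ℤ/3 ⊕ ℤ/6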